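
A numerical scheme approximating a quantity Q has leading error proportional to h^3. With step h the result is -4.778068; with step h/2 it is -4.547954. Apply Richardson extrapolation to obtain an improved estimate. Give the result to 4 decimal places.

-4.5151

The leading error scales as h^3; refining by a factor of 2 reduces it by 2^3 = 8.
Extrapolated value = (8·A(h/2) − A(h)) / (8 − 1)
= (8·(-4.547954) − (-4.778068)) / 7
= -31.605564 / 7 = -4.515081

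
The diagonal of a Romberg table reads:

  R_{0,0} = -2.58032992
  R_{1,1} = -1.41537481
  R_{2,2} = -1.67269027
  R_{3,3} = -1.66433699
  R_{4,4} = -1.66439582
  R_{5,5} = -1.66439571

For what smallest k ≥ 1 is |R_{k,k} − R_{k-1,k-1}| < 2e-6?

k = 5

|R_{1,1} − R_{0,0}| = 1.16495511 ≥ 2e-6
|R_{2,2} − R_{1,1}| = 0.25731546 ≥ 2e-6
|R_{3,3} − R_{2,2}| = 0.00835328 ≥ 2e-6
|R_{4,4} − R_{3,3}| = 0.00005883 ≥ 2e-6
|R_{5,5} − R_{4,4}| = 0.00000011 < 2e-6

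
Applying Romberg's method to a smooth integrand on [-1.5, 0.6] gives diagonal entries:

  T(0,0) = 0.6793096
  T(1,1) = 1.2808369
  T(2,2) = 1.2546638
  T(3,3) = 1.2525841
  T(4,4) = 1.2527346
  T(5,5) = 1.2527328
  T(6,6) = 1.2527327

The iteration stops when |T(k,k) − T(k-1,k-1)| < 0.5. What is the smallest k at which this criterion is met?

k = 2

|T(1,1) − T(0,0)| = 0.6015273 ≥ 0.5
|T(2,2) − T(1,1)| = 0.0261731 < 0.5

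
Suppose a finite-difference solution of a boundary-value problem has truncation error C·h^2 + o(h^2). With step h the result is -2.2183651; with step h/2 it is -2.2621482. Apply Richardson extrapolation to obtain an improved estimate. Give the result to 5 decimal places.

-2.27674

The leading error scales as h^2; refining by a factor of 2 reduces it by 2^2 = 4.
Extrapolated value = (4·A(h/2) − A(h)) / (4 − 1)
= (4·(-2.2621482) − (-2.2183651)) / 3
= -6.8302277 / 3 = -2.2767426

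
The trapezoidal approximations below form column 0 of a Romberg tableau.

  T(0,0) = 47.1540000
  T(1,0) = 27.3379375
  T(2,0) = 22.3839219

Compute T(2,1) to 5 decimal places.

T(2,1) = 22.3839219 + (22.3839219 − 27.3379375)/3 = 20.7325834

20.73258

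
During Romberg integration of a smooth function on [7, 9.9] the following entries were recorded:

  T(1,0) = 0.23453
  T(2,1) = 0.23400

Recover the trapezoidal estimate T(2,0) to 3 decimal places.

0.234

From T(2,1) = (4·T(2,0) − T(1,0))/3, solve for T(2,0):
4·T(2,0) = 3·0.23400 + 0.23453 = 0.93653
T(2,0) = 0.23413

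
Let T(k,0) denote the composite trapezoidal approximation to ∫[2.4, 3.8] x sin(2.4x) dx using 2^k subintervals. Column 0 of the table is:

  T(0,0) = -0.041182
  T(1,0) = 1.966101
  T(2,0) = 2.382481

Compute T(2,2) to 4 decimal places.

Richardson extrapolation on the trapezoidal column (denominator 4−1=3):
T(1,1) = 1.966101 + (1.966101 − (-0.041182))/3 = 2.635195
T(2,1) = (4·2.382481 − 1.966101) / 3 = 2.521274
T(2,2) = 2.521274 + (2.521274 − 2.635195)/15 = 2.513679

2.5137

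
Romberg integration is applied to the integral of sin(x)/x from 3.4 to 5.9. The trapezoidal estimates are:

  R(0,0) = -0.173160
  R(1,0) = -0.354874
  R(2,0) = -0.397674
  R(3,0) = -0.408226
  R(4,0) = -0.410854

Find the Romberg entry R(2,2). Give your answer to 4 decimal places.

R(1,1) = -0.354874 + (-0.354874 − (-0.173160))/3 = -0.415445
R(2,1) = (4·(-0.397674) − (-0.354874)) / 3 = -0.411941
R(2,2) = -0.411941 + (-0.411941 − (-0.415445))/15 = -0.411707

-0.4117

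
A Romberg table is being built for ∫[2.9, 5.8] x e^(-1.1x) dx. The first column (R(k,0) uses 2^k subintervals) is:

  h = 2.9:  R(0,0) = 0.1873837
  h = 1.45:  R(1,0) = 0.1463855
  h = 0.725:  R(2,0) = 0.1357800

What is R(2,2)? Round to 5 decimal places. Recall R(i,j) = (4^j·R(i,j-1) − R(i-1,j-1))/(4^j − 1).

R(1,1) = (4·0.1463855 − 0.1873837) / 3 = 0.1327194
R(2,1) = 0.1357800 + (0.1357800 − 0.1463855)/3 = 0.1322448
R(2,2) = (16·0.1322448 − 0.1327194) / 15 = 0.1322132

0.13221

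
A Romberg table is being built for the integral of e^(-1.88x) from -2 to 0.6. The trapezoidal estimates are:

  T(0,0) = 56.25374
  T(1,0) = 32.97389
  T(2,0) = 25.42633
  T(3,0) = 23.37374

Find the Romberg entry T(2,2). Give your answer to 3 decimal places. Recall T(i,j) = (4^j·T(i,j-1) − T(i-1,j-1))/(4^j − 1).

Richardson extrapolation on the trapezoidal column (denominator 4−1=3):
T(1,1) = (4·32.97389 − 56.25374) / 3 = 25.21394
T(2,1) = 25.42633 + (25.42633 − 32.97389)/3 = 22.91048
T(2,2) = 22.91048 + (22.91048 − 25.21394)/15 = 22.75692

22.757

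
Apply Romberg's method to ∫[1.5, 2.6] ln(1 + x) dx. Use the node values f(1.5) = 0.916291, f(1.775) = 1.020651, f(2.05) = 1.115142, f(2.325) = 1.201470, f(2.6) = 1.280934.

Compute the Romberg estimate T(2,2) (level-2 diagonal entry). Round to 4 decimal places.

1.2206

T(0,0) (trapezoid, 1 panel, h=1.1000): 1.208474
T(1,0) (trapezoid, 2 panels, h=0.5500): 1.217565
T(2,0) (trapezoid, 4 panels, h=0.2750): 1.219866
T(1,1) = 1.217565 + (1.217565 − 1.208474)/3 = 1.220595
T(2,1) = 1.219866 + (1.219866 − 1.217565)/3 = 1.220633
T(2,2) = 1.220633 + (1.220633 − 1.220595)/15 = 1.220636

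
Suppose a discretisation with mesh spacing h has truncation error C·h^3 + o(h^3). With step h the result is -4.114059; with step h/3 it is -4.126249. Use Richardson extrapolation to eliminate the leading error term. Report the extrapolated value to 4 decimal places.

The leading error scales as h^3; refining by a factor of 3 reduces it by 3^3 = 27.
Extrapolated value = (27·A(h/3) − A(h)) / (27 − 1)
= (27·(-4.126249) − (-4.114059)) / 26
= -107.294664 / 26 = -4.126718

-4.1267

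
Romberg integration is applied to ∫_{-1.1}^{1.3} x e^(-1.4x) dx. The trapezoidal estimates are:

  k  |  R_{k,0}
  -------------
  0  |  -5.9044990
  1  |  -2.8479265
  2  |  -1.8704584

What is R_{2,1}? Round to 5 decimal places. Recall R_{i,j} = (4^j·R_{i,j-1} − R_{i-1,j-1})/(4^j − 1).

-1.54464

Richardson extrapolation on the trapezoidal column (denominator 4−1=3):
R_{2,1} = (4·(-1.8704584) − (-2.8479265)) / 3 = -1.5446357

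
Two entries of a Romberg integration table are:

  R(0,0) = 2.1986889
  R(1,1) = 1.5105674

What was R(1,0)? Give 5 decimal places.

From R(1,1) = (4·R(1,0) − R(0,0))/3, solve for R(1,0):
4·R(1,0) = 3·1.5105674 + 2.1986889 = 6.7303911
R(1,0) = 1.6825978

1.68260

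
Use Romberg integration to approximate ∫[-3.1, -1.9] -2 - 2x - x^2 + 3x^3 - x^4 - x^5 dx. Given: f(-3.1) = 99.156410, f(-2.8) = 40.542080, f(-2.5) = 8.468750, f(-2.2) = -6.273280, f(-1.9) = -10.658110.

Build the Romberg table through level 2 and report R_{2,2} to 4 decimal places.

24.2362

R_{0,0} (trapezoid, 1 panel, h=1.2000): 53.098980
R_{1,0} (trapezoid, 2 panels, h=0.6000): 31.630740
R_{2,0} (trapezoid, 4 panels, h=0.3000): 26.096010
R_{1,1} = 31.630740 + (31.630740 − 53.098980)/3 = 24.474660
R_{2,1} = 26.096010 + (26.096010 − 31.630740)/3 = 24.251100
R_{2,2} = 24.251100 + (24.251100 − 24.474660)/15 = 24.236196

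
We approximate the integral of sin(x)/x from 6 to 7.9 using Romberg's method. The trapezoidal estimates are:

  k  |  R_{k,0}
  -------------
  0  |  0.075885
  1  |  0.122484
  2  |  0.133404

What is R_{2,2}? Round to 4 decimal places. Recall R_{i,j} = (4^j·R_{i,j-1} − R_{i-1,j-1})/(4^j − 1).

0.1370

R_{1,1} = (4·0.122484 − 0.075885) / 3 = 0.138017
R_{2,1} = (4·0.133404 − 0.122484) / 3 = 0.137044
R_{2,2} = 0.137044 + (0.137044 − 0.138017)/15 = 0.136979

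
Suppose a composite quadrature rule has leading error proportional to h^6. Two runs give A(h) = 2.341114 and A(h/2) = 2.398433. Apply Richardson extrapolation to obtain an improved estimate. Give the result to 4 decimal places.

Extrapolated value = (64·A(h/2) − A(h)) / (64 − 1)
= (64·2.398433 − 2.341114) / 63
= 151.158598 / 63 = 2.399343

2.3993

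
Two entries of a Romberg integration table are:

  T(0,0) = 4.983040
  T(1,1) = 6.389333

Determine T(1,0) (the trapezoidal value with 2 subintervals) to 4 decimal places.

From T(1,1) = (4·T(1,0) − T(0,0))/3, solve for T(1,0):
4·T(1,0) = 3·6.389333 + 4.983040 = 24.151039
T(1,0) = 6.037760

6.0378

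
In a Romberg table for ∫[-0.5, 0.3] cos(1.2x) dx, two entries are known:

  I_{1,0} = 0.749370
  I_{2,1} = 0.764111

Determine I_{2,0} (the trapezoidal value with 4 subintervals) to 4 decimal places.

From I_{2,1} = (4·I_{2,0} − I_{1,0})/3, solve for I_{2,0}:
4·I_{2,0} = 3·0.764111 + 0.749370 = 3.041703
I_{2,0} = 0.760426

0.7604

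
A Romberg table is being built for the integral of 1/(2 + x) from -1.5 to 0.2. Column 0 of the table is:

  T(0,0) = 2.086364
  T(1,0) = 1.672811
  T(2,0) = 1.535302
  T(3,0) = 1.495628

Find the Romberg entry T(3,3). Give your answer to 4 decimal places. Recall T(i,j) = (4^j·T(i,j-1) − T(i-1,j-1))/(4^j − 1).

T(1,1) = (4·1.672811 − 2.086364) / 3 = 1.534960
T(2,1) = (4·1.535302 − 1.672811) / 3 = 1.489466
T(3,1) = 1.495628 + (1.495628 − 1.535302)/3 = 1.482403
T(2,2) = 1.489466 + (1.489466 − 1.534960)/15 = 1.486433
T(3,2) = 1.482403 + (1.482403 − 1.489466)/15 = 1.481932
T(3,3) = 1.481932 + (1.481932 − 1.486433)/63 = 1.481861

1.4819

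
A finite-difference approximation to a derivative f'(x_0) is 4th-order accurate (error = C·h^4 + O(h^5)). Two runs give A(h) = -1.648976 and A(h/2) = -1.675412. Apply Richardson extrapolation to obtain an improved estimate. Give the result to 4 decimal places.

Extrapolated value = (16·A(h/2) − A(h)) / (16 − 1)
= (16·(-1.675412) − (-1.648976)) / 15
= -25.157616 / 15 = -1.677174

-1.6772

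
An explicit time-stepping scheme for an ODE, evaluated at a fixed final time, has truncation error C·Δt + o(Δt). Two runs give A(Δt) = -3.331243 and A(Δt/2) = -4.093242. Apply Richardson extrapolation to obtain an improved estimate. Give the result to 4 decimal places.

-4.8552

The leading error scales as Δt; refining by a factor of 2 reduces it by 2^1 = 2.
Extrapolated value = (2·A(Δt/2) − A(Δt)) / (2 − 1)
= (2·(-4.093242) − (-3.331243)) / 1
= -4.855241 / 1 = -4.855241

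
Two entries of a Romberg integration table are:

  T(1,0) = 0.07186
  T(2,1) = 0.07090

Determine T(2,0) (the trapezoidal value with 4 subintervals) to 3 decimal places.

From T(2,1) = (4·T(2,0) − T(1,0))/3, solve for T(2,0):
4·T(2,0) = 3·0.07090 + 0.07186 = 0.28456
T(2,0) = 0.07114

0.071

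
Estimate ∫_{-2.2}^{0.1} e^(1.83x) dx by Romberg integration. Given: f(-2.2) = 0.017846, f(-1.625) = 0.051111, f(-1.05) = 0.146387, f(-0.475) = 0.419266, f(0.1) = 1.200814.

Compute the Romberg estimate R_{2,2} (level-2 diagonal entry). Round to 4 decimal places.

0.6476

R_{0,0} (trapezoid, 1 panel, h=2.3000): 1.401459
R_{1,0} (trapezoid, 2 panels, h=1.1500): 0.869075
R_{2,0} (trapezoid, 4 panels, h=0.5750): 0.705004
R_{1,1} = 0.869075 + (0.869075 − 1.401459)/3 = 0.691614
R_{2,1} = 0.705004 + (0.705004 − 0.869075)/3 = 0.650314
R_{2,2} = 0.650314 + (0.650314 − 0.691614)/15 = 0.647561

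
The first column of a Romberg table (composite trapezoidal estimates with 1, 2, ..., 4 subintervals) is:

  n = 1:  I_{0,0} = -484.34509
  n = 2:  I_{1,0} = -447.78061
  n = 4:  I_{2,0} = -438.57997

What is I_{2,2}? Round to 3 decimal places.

Richardson extrapolation on the trapezoidal column (denominator 4−1=3):
I_{1,1} = -447.78061 + (-447.78061 − (-484.34509))/3 = -435.59245
I_{2,1} = (4·(-438.57997) − (-447.78061)) / 3 = -435.51309
I_{2,2} = -435.51309 + (-435.51309 − (-435.59245))/15 = -435.50780

-435.508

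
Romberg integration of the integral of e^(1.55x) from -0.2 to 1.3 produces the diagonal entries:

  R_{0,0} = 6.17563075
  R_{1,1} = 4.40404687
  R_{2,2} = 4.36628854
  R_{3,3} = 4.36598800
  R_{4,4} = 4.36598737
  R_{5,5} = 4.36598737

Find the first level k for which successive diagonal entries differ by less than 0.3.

|R_{1,1} − R_{0,0}| = 1.77158388 ≥ 0.3
|R_{2,2} − R_{1,1}| = 0.03775833 < 0.3

k = 2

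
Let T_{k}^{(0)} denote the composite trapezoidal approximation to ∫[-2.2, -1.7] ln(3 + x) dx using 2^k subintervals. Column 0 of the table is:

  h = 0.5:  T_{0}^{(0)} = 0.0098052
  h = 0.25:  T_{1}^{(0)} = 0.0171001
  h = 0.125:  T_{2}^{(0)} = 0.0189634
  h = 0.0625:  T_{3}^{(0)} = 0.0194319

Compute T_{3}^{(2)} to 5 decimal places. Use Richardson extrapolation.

0.01959

Richardson extrapolation on the trapezoidal column (denominator 4−1=3):
T_{2}^{(1)} = 0.0189634 + (0.0189634 − 0.0171001)/3 = 0.0195845
T_{3}^{(1)} = (4·0.0194319 − 0.0189634) / 3 = 0.0195881
T_{3}^{(2)} = 0.0195881 + (0.0195881 − 0.0195845)/15 = 0.0195883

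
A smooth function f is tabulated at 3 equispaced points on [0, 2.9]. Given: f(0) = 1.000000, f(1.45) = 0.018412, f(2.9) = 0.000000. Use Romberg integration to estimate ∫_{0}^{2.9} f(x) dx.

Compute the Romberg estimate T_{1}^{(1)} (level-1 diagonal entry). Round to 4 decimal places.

0.5189

T_{0}^{(0)} (trapezoid, 1 panel, h=2.9000): 1.450000
T_{1}^{(0)} (trapezoid, 2 panels, h=1.4500): 0.751697
T_{1}^{(1)} = 0.751697 + (0.751697 − 1.450000)/3 = 0.518929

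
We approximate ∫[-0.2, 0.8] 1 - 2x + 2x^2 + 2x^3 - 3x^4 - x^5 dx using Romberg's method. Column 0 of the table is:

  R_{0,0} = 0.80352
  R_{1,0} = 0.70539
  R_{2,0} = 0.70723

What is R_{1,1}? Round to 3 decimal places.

0.673

R_{1,1} = 0.70539 + (0.70539 − 0.80352)/3 = 0.67268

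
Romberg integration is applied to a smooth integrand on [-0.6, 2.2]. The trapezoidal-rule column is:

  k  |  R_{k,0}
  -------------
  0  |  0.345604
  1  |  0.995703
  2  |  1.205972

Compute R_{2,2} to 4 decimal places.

Richardson extrapolation on the trapezoidal column (denominator 4−1=3):
R_{1,1} = 0.995703 + (0.995703 − 0.345604)/3 = 1.212403
R_{2,1} = 1.205972 + (1.205972 − 0.995703)/3 = 1.276062
R_{2,2} = 1.276062 + (1.276062 − 1.212403)/15 = 1.280306

1.2803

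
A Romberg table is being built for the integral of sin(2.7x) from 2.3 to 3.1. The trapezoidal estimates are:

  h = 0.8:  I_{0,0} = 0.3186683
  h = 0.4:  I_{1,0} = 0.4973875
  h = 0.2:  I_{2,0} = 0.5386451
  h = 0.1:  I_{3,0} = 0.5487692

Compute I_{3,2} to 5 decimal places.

0.55213

I_{2,1} = 0.5386451 + (0.5386451 − 0.4973875)/3 = 0.5523976
I_{3,1} = (4·0.5487692 − 0.5386451) / 3 = 0.5521439
I_{3,2} = 0.5521439 + (0.5521439 − 0.5523976)/15 = 0.5521270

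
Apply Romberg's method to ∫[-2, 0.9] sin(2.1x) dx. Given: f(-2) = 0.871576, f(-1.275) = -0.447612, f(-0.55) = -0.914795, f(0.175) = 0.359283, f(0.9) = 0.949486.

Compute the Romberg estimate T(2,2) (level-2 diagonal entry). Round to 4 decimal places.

T(0,0) (trapezoid, 1 panel, h=2.9000): 2.640540
T(1,0) (trapezoid, 2 panels, h=1.4500): -0.006183
T(2,0) (trapezoid, 4 panels, h=0.7250): -0.067130
T(1,1) = -0.006183 + (-0.006183 − 2.640540)/3 = -0.888424
T(2,1) = -0.067130 + (-0.067130 − (-0.006183))/3 = -0.087446
T(2,2) = -0.087446 + (-0.087446 − (-0.888424))/15 = -0.034047

-0.0340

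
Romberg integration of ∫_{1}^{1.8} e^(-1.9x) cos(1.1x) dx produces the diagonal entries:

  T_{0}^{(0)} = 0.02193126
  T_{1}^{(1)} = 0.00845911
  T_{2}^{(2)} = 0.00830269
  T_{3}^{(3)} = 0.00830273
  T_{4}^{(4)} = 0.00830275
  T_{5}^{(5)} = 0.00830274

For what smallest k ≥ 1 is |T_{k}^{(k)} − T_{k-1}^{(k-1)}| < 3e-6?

k = 3

|T_{1}^{(1)} − T_{0}^{(0)}| = 0.01347215 ≥ 3e-6
|T_{2}^{(2)} − T_{1}^{(1)}| = 0.00015642 ≥ 3e-6
|T_{3}^{(3)} − T_{2}^{(2)}| = 0.00000004 < 3e-6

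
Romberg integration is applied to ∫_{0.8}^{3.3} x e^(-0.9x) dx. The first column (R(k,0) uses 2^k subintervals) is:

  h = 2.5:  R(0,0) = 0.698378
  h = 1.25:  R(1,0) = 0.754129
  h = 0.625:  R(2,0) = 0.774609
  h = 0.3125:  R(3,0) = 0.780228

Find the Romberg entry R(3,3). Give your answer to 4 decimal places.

0.7821

Richardson extrapolation on the trapezoidal column (denominator 4−1=3):
R(1,1) = 0.754129 + (0.754129 − 0.698378)/3 = 0.772713
R(2,1) = (4·0.774609 − 0.754129) / 3 = 0.781436
R(3,1) = 0.780228 + (0.780228 − 0.774609)/3 = 0.782101
R(2,2) = 0.781436 + (0.781436 − 0.772713)/15 = 0.782018
R(3,2) = 0.782101 + (0.782101 − 0.781436)/15 = 0.782145
R(3,3) = (64·0.782145 − 0.782018) / 63 = 0.782147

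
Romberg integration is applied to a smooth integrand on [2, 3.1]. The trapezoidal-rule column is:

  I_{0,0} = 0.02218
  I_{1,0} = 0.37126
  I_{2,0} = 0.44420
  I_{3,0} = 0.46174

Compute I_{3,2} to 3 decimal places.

I_{2,1} = (4·0.44420 − 0.37126) / 3 = 0.46851
I_{3,1} = 0.46174 + (0.46174 − 0.44420)/3 = 0.46759
I_{3,2} = (16·0.46759 − 0.46851) / 15 = 0.46753

0.468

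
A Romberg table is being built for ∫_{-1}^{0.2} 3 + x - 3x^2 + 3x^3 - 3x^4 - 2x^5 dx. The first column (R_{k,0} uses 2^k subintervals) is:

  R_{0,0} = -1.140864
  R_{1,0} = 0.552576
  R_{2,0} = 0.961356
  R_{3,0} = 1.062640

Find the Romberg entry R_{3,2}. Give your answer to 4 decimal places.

Richardson extrapolation on the trapezoidal column (denominator 4−1=3):
R_{2,1} = 0.961356 + (0.961356 − 0.552576)/3 = 1.097616
R_{3,1} = (4·1.062640 − 0.961356) / 3 = 1.096401
R_{3,2} = (16·1.096401 − 1.097616) / 15 = 1.096320

1.0963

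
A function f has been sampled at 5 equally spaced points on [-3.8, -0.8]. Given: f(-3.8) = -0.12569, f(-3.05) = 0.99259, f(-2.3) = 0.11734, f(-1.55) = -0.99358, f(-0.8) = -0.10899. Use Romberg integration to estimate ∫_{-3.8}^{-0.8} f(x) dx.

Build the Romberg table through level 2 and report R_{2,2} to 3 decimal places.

R_{0,0} (trapezoid, 1 panel, h=3.0000): -0.35202
R_{1,0} (trapezoid, 2 panels, h=1.5000): 0.00000
R_{2,0} (trapezoid, 4 panels, h=0.7500): -0.00074
R_{1,1} = 0.00000 + (0.00000 − (-0.35202))/3 = 0.11734
R_{2,1} = -0.00074 + (-0.00074 − 0.00000)/3 = -0.00099
R_{2,2} = -0.00099 + (-0.00099 − 0.11734)/15 = -0.00888

-0.009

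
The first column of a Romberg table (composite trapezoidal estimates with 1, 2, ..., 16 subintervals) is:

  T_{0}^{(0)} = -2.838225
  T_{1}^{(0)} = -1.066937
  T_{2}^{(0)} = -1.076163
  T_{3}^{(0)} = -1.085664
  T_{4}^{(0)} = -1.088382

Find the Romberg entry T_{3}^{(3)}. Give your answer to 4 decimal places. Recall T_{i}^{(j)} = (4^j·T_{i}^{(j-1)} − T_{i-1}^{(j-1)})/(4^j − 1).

-1.0890

Richardson extrapolation on the trapezoidal column (denominator 4−1=3):
T_{1}^{(1)} = -1.066937 + (-1.066937 − (-2.838225))/3 = -0.476508
T_{2}^{(1)} = -1.076163 + (-1.076163 − (-1.066937))/3 = -1.079238
T_{3}^{(1)} = (4·(-1.085664) − (-1.076163)) / 3 = -1.088831
T_{2}^{(2)} = (16·(-1.079238) − (-0.476508)) / 15 = -1.119420
T_{3}^{(2)} = (16·(-1.088831) − (-1.079238)) / 15 = -1.089471
T_{3}^{(3)} = (64·(-1.089471) − (-1.119420)) / 63 = -1.088996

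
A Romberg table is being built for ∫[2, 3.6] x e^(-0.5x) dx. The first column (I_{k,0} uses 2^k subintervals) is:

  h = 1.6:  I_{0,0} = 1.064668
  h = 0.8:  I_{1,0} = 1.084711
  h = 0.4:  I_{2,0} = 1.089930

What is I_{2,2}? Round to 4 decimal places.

Richardson extrapolation on the trapezoidal column (denominator 4−1=3):
I_{1,1} = 1.084711 + (1.084711 − 1.064668)/3 = 1.091392
I_{2,1} = 1.089930 + (1.089930 − 1.084711)/3 = 1.091670
I_{2,2} = (16·1.091670 − 1.091392) / 15 = 1.091689
(Column j=1 coincides with Simpson's rule on the same nodes.)

1.0917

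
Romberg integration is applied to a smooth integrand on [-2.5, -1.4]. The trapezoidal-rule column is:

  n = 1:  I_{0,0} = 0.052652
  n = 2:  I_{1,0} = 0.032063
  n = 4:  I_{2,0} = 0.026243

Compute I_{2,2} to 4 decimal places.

Richardson extrapolation on the trapezoidal column (denominator 4−1=3):
I_{1,1} = 0.032063 + (0.032063 − 0.052652)/3 = 0.025200
I_{2,1} = 0.026243 + (0.026243 − 0.032063)/3 = 0.024303
I_{2,2} = (16·0.024303 − 0.025200) / 15 = 0.024243
(Column j=1 coincides with Simpson's rule on the same nodes.)

0.0242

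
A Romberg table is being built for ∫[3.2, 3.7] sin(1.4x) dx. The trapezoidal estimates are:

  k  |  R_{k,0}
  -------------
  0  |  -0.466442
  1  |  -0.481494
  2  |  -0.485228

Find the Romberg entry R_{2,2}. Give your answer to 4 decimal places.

R_{1,1} = (4·(-0.481494) − (-0.466442)) / 3 = -0.486511
R_{2,1} = (4·(-0.485228) − (-0.481494)) / 3 = -0.486473
R_{2,2} = (16·(-0.486473) − (-0.486511)) / 15 = -0.486470

-0.4865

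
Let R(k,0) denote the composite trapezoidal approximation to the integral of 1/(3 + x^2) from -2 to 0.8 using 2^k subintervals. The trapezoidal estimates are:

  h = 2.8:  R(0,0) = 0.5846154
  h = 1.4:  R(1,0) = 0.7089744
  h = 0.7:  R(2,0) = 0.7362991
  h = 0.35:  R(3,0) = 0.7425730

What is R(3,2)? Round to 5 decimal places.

0.74461

Richardson extrapolation on the trapezoidal column (denominator 4−1=3):
R(2,1) = (4·0.7362991 − 0.7089744) / 3 = 0.7454073
R(3,1) = 0.7425730 + (0.7425730 − 0.7362991)/3 = 0.7446643
R(3,2) = 0.7446643 + (0.7446643 − 0.7454073)/15 = 0.7446148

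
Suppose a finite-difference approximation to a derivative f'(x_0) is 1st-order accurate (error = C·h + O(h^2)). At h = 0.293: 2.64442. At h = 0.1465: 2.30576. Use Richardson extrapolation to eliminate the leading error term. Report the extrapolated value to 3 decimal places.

1.967

Extrapolated value = (2·A(h/2) − A(h)) / (2 − 1)
= (2·2.30576 − 2.64442) / 1
= 1.96710 / 1 = 1.96710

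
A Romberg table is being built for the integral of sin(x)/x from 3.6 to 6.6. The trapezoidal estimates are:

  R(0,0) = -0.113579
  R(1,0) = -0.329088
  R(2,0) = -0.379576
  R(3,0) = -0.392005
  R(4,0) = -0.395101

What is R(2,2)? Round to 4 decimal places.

-0.3961

Richardson extrapolation on the trapezoidal column (denominator 4−1=3):
R(1,1) = (4·(-0.329088) − (-0.113579)) / 3 = -0.400924
R(2,1) = -0.379576 + (-0.379576 − (-0.329088))/3 = -0.396405
R(2,2) = -0.396405 + (-0.396405 − (-0.400924))/15 = -0.396104
(Column j=1 coincides with Simpson's rule on the same nodes.)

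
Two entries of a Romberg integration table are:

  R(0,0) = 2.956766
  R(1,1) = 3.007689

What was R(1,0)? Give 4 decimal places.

From R(1,1) = (4·R(1,0) − R(0,0))/3, solve for R(1,0):
4·R(1,0) = 3·3.007689 + 2.956766 = 11.979833
R(1,0) = 2.994958

2.9950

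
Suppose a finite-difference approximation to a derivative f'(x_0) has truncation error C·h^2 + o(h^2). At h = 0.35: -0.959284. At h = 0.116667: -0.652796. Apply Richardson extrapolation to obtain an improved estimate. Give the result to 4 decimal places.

-0.6145

The leading error scales as h^2; refining by a factor of 3 reduces it by 3^2 = 9.
Extrapolated value = (9·A(h/3) − A(h)) / (9 − 1)
= (9·(-0.652796) − (-0.959284)) / 8
= -4.915880 / 8 = -0.614485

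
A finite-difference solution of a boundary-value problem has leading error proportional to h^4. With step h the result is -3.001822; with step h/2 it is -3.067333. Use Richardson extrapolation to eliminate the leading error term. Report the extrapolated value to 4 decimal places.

The leading error scales as h^4; refining by a factor of 2 reduces it by 2^4 = 16.
Extrapolated value = (16·A(h/2) − A(h)) / (16 − 1)
= (16·(-3.067333) − (-3.001822)) / 15
= -46.075506 / 15 = -3.071700

-3.0717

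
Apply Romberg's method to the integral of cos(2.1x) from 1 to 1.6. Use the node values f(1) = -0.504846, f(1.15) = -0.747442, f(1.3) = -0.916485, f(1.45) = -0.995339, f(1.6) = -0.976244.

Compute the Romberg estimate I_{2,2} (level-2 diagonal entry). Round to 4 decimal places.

I_{0,0} (trapezoid, 1 panel, h=0.6000): -0.444327
I_{1,0} (trapezoid, 2 panels, h=0.3000): -0.497109
I_{2,0} (trapezoid, 4 panels, h=0.1500): -0.509972
I_{1,1} = -0.497109 + (-0.497109 − (-0.444327))/3 = -0.514703
I_{2,1} = -0.509972 + (-0.509972 − (-0.497109))/3 = -0.514260
I_{2,2} = -0.514260 + (-0.514260 − (-0.514703))/15 = -0.514230

-0.5142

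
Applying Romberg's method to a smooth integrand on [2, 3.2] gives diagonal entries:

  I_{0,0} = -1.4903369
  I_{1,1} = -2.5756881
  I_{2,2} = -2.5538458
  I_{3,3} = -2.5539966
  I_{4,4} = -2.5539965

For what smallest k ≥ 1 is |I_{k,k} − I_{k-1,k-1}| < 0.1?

k = 2

|I_{1,1} − I_{0,0}| = 1.0853512 ≥ 0.1
|I_{2,2} − I_{1,1}| = 0.0218423 < 0.1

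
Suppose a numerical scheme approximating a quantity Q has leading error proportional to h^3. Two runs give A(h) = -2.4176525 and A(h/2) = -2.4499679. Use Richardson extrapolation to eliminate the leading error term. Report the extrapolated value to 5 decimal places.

-2.45458

Extrapolated value = (8·A(h/2) − A(h)) / (8 − 1)
= (8·(-2.4499679) − (-2.4176525)) / 7
= -17.1820907 / 7 = -2.4545844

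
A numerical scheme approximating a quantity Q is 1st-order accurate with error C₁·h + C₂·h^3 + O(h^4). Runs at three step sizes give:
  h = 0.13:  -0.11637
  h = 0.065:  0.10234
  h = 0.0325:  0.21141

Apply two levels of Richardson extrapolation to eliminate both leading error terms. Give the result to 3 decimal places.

0.320

First eliminate the h term (factor 2^1 = 2):
  B₁ = (2·0.10234 − (-0.11637))/1 = 0.32105
  B₂ = (2·0.21141 − 0.10234)/1 = 0.32048
Then eliminate the h^3 term (factor 2^3 = 8):
  (8·0.32048 − 0.32105)/7 = 0.32040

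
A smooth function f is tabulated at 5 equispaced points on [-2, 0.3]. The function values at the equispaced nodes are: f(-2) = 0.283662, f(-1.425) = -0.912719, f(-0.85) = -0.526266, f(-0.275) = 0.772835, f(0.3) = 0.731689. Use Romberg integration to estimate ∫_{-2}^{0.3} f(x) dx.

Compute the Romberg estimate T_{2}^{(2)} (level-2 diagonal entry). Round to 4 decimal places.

-0.0941

T_{0}^{(0)} (trapezoid, 1 panel, h=2.3000): 1.167654
T_{1}^{(0)} (trapezoid, 2 panels, h=1.1500): -0.021379
T_{2}^{(0)} (trapezoid, 4 panels, h=0.5750): -0.091123
T_{1}^{(1)} = -0.021379 + (-0.021379 − 1.167654)/3 = -0.417723
T_{2}^{(1)} = -0.091123 + (-0.091123 − (-0.021379))/3 = -0.114371
T_{2}^{(2)} = -0.114371 + (-0.114371 − (-0.417723))/15 = -0.094148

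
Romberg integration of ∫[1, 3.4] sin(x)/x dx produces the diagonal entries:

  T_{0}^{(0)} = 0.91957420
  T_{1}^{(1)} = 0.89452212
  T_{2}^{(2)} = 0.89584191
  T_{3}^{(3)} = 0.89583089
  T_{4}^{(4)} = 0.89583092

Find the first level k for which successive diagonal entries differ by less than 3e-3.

|T_{1}^{(1)} − T_{0}^{(0)}| = 0.02505208 ≥ 3e-3
|T_{2}^{(2)} − T_{1}^{(1)}| = 0.00131979 < 3e-3

k = 2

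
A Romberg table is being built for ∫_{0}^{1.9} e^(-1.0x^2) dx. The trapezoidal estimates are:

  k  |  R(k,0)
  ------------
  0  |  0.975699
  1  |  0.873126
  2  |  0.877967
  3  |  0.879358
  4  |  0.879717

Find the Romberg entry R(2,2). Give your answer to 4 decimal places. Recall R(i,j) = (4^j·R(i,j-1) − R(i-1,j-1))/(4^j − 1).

R(1,1) = (4·0.873126 − 0.975699) / 3 = 0.838935
R(2,1) = (4·0.877967 − 0.873126) / 3 = 0.879581
R(2,2) = (16·0.879581 − 0.838935) / 15 = 0.882291

0.8823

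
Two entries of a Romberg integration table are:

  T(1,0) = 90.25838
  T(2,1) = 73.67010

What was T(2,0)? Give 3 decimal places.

77.817

From T(2,1) = (4·T(2,0) − T(1,0))/3, solve for T(2,0):
4·T(2,0) = 3·73.67010 + 90.25838 = 311.26868
T(2,0) = 77.81717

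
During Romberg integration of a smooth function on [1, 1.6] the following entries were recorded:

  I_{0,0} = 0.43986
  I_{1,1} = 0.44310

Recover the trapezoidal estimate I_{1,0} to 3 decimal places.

0.442

From I_{1,1} = (4·I_{1,0} − I_{0,0})/3, solve for I_{1,0}:
4·I_{1,0} = 3·0.44310 + 0.43986 = 1.76916
I_{1,0} = 0.44229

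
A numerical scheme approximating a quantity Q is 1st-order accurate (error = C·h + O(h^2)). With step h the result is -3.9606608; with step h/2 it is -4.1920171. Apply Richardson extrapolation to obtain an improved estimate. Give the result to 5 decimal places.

-4.42337

The leading error scales as h; refining by a factor of 2 reduces it by 2^1 = 2.
Extrapolated value = (2·A(h/2) − A(h)) / (2 − 1)
= (2·(-4.1920171) − (-3.9606608)) / 1
= -4.4233734 / 1 = -4.4233734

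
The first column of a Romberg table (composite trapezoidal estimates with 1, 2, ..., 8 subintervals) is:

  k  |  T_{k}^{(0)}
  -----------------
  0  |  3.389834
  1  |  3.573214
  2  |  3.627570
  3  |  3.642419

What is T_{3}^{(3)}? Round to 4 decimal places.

3.6475

T_{1}^{(1)} = 3.573214 + (3.573214 − 3.389834)/3 = 3.634341
T_{2}^{(1)} = (4·3.627570 − 3.573214) / 3 = 3.645689
T_{3}^{(1)} = (4·3.642419 − 3.627570) / 3 = 3.647369
T_{2}^{(2)} = 3.645689 + (3.645689 − 3.634341)/15 = 3.646446
T_{3}^{(2)} = (16·3.647369 − 3.645689) / 15 = 3.647481
T_{3}^{(3)} = 3.647481 + (3.647481 − 3.646446)/63 = 3.647497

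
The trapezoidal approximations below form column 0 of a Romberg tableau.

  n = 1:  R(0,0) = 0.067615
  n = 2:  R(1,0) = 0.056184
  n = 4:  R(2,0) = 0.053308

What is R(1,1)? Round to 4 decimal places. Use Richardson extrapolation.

0.0524

R(1,1) = 0.056184 + (0.056184 − 0.067615)/3 = 0.052374
(Column j=1 coincides with Simpson's rule on the same nodes.)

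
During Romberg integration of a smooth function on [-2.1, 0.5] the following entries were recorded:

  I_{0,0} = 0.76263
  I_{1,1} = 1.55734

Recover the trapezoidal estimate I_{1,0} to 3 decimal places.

From I_{1,1} = (4·I_{1,0} − I_{0,0})/3, solve for I_{1,0}:
4·I_{1,0} = 3·1.55734 + 0.76263 = 5.43465
I_{1,0} = 1.35866

1.359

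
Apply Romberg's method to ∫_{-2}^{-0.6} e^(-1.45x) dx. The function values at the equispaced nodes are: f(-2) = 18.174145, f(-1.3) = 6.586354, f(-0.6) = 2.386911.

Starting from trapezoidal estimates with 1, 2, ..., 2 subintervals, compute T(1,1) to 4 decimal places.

T(0,0) (trapezoid, 1 panel, h=1.4000): 14.392739
T(1,0) (trapezoid, 2 panels, h=0.7000): 11.806817
T(1,1) = 11.806817 + (11.806817 − 14.392739)/3 = 10.944843

10.9448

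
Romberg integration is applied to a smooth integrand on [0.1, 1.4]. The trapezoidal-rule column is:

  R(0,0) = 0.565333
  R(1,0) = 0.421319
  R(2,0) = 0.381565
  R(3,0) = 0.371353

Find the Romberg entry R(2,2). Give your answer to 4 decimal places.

0.3680

R(1,1) = 0.421319 + (0.421319 − 0.565333)/3 = 0.373314
R(2,1) = 0.381565 + (0.381565 − 0.421319)/3 = 0.368314
R(2,2) = 0.368314 + (0.368314 − 0.373314)/15 = 0.367981
(Column j=1 coincides with Simpson's rule on the same nodes.)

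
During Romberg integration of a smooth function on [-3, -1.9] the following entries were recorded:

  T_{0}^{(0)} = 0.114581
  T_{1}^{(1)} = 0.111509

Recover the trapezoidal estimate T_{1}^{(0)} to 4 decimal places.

From T_{1}^{(1)} = (4·T_{1}^{(0)} − T_{0}^{(0)})/3, solve for T_{1}^{(0)}:
4·T_{1}^{(0)} = 3·0.111509 + 0.114581 = 0.449108
T_{1}^{(0)} = 0.112277

0.1123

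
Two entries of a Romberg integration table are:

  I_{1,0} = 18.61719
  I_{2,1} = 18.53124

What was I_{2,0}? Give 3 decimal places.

18.553

From I_{2,1} = (4·I_{2,0} − I_{1,0})/3, solve for I_{2,0}:
4·I_{2,0} = 3·18.53124 + 18.61719 = 74.21091
I_{2,0} = 18.55273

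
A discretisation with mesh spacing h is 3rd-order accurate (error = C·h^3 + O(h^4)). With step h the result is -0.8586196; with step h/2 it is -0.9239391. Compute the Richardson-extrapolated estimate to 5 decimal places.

The leading error scales as h^3; refining by a factor of 2 reduces it by 2^3 = 8.
Extrapolated value = (8·A(h/2) − A(h)) / (8 − 1)
= (8·(-0.9239391) − (-0.8586196)) / 7
= -6.5328932 / 7 = -0.9332705

-0.93327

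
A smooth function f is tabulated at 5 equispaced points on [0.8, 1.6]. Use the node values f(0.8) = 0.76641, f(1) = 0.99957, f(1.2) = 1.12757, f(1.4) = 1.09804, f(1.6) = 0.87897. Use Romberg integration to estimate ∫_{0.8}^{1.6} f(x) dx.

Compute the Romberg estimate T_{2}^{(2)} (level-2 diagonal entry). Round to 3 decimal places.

0.819

T_{0}^{(0)} (trapezoid, 1 panel, h=0.8000): 0.65815
T_{1}^{(0)} (trapezoid, 2 panels, h=0.4000): 0.78010
T_{2}^{(0)} (trapezoid, 4 panels, h=0.2000): 0.80957
T_{1}^{(1)} = 0.78010 + (0.78010 − 0.65815)/3 = 0.82075
T_{2}^{(1)} = 0.80957 + (0.80957 − 0.78010)/3 = 0.81939
T_{2}^{(2)} = 0.81939 + (0.81939 − 0.82075)/15 = 0.81930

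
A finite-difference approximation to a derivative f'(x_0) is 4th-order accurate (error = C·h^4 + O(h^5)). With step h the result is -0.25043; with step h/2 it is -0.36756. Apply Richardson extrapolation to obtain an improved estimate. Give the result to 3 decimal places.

The leading error scales as h^4; refining by a factor of 2 reduces it by 2^4 = 16.
Extrapolated value = (16·A(h/2) − A(h)) / (16 − 1)
= (16·(-0.36756) − (-0.25043)) / 15
= -5.63053 / 15 = -0.37537

-0.375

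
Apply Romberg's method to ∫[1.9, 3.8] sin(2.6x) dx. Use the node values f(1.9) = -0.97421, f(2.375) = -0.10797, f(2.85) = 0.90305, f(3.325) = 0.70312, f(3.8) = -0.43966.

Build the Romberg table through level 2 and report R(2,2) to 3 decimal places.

0.422

R(0,0) (trapezoid, 1 panel, h=1.9000): -1.34318
R(1,0) (trapezoid, 2 panels, h=0.9500): 0.18631
R(2,0) (trapezoid, 4 panels, h=0.4750): 0.37585
R(1,1) = 0.18631 + (0.18631 − (-1.34318))/3 = 0.69614
R(2,1) = 0.37585 + (0.37585 − 0.18631)/3 = 0.43903
R(2,2) = 0.43903 + (0.43903 − 0.69614)/15 = 0.42189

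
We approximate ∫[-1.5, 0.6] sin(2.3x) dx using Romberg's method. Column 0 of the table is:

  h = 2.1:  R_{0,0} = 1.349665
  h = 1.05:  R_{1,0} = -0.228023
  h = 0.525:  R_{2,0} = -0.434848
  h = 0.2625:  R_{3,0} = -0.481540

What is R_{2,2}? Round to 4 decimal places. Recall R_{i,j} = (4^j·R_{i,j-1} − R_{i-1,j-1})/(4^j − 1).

Richardson extrapolation on the trapezoidal column (denominator 4−1=3):
R_{1,1} = -0.228023 + (-0.228023 − 1.349665)/3 = -0.753919
R_{2,1} = (4·(-0.434848) − (-0.228023)) / 3 = -0.503790
R_{2,2} = (16·(-0.503790) − (-0.753919)) / 15 = -0.487115

-0.4871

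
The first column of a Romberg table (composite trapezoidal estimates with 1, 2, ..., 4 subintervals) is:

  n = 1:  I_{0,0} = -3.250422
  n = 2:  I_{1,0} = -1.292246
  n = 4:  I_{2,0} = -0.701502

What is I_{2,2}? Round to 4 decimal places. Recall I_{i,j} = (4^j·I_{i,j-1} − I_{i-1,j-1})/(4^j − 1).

-0.4956

I_{1,1} = (4·(-1.292246) − (-3.250422)) / 3 = -0.639521
I_{2,1} = -0.701502 + (-0.701502 − (-1.292246))/3 = -0.504587
I_{2,2} = (16·(-0.504587) − (-0.639521)) / 15 = -0.495591
(Column j=1 coincides with Simpson's rule on the same nodes.)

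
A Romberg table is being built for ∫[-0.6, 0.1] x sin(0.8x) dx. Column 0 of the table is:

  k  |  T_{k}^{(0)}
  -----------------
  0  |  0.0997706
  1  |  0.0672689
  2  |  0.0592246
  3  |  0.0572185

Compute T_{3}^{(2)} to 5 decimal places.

0.05655

T_{2}^{(1)} = 0.0592246 + (0.0592246 − 0.0672689)/3 = 0.0565432
T_{3}^{(1)} = 0.0572185 + (0.0572185 − 0.0592246)/3 = 0.0565498
T_{3}^{(2)} = (16·0.0565498 − 0.0565432) / 15 = 0.0565502
(Column j=1 coincides with Simpson's rule on the same nodes.)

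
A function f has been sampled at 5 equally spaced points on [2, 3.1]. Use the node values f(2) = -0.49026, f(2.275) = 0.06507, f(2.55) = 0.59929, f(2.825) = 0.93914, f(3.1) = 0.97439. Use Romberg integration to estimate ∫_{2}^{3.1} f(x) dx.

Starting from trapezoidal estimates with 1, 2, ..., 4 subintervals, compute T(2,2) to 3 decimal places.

T(0,0) (trapezoid, 1 panel, h=1.1000): 0.26627
T(1,0) (trapezoid, 2 panels, h=0.5500): 0.46275
T(2,0) (trapezoid, 4 panels, h=0.2750): 0.50753
T(1,1) = 0.46275 + (0.46275 − 0.26627)/3 = 0.52824
T(2,1) = 0.50753 + (0.50753 − 0.46275)/3 = 0.52246
T(2,2) = 0.52246 + (0.52246 − 0.52824)/15 = 0.52207

0.522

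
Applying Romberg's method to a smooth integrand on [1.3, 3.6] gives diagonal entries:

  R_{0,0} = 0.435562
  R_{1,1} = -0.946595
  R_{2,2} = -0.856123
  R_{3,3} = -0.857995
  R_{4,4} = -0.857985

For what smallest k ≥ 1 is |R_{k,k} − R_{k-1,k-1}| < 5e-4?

|R_{1,1} − R_{0,0}| = 1.382157 ≥ 5e-4
|R_{2,2} − R_{1,1}| = 0.090472 ≥ 5e-4
|R_{3,3} − R_{2,2}| = 0.001872 ≥ 5e-4
|R_{4,4} − R_{3,3}| = 0.000010 < 5e-4

k = 4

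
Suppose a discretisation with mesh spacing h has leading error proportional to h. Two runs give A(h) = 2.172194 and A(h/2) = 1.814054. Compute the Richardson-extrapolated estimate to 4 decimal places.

Extrapolated value = (2·A(h/2) − A(h)) / (2 − 1)
= (2·1.814054 − 2.172194) / 1
= 1.455914 / 1 = 1.455914

1.4559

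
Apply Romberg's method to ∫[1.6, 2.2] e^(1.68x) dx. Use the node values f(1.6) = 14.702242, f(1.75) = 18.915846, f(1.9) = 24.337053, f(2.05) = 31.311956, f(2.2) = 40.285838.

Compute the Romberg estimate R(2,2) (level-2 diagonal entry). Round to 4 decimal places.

R(0,0) (trapezoid, 1 panel, h=0.6000): 16.496424
R(1,0) (trapezoid, 2 panels, h=0.3000): 15.549328
R(2,0) (trapezoid, 4 panels, h=0.1500): 15.308834
R(1,1) = 15.549328 + (15.549328 − 16.496424)/3 = 15.233629
R(2,1) = 15.308834 + (15.308834 − 15.549328)/3 = 15.228669
R(2,2) = 15.228669 + (15.228669 − 15.233629)/15 = 15.228338

15.2283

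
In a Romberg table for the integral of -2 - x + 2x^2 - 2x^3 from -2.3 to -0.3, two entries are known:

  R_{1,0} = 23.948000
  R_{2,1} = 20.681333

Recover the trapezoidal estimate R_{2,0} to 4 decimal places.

21.4980

From R_{2,1} = (4·R_{2,0} − R_{1,0})/3, solve for R_{2,0}:
4·R_{2,0} = 3·20.681333 + 23.948000 = 85.991999
R_{2,0} = 21.498000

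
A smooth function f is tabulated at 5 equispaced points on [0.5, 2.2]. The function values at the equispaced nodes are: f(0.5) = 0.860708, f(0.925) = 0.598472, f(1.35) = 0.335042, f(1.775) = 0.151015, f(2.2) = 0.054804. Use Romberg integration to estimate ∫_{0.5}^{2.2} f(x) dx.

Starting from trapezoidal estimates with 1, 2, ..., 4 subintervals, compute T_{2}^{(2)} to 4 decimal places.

T_{0}^{(0)} (trapezoid, 1 panel, h=1.7000): 0.778185
T_{1}^{(0)} (trapezoid, 2 panels, h=0.8500): 0.673878
T_{2}^{(0)} (trapezoid, 4 panels, h=0.4250): 0.655471
T_{1}^{(1)} = 0.673878 + (0.673878 − 0.778185)/3 = 0.639109
T_{2}^{(1)} = 0.655471 + (0.655471 − 0.673878)/3 = 0.649335
T_{2}^{(2)} = 0.649335 + (0.649335 − 0.639109)/15 = 0.650017

0.6500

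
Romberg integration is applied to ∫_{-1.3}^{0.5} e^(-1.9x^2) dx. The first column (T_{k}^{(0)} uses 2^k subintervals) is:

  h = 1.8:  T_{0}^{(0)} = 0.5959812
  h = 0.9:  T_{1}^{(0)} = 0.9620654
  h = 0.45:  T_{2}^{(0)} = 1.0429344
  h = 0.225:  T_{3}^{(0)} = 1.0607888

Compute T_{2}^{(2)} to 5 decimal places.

1.06894

Richardson extrapolation on the trapezoidal column (denominator 4−1=3):
T_{1}^{(1)} = (4·0.9620654 − 0.5959812) / 3 = 1.0840935
T_{2}^{(1)} = 1.0429344 + (1.0429344 − 0.9620654)/3 = 1.0698907
T_{2}^{(2)} = (16·1.0698907 − 1.0840935) / 15 = 1.0689438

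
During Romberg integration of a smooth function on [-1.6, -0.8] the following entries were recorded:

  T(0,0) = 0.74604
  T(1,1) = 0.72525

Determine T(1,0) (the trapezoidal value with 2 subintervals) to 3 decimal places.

0.730

From T(1,1) = (4·T(1,0) − T(0,0))/3, solve for T(1,0):
4·T(1,0) = 3·0.72525 + 0.74604 = 2.92179
T(1,0) = 0.73045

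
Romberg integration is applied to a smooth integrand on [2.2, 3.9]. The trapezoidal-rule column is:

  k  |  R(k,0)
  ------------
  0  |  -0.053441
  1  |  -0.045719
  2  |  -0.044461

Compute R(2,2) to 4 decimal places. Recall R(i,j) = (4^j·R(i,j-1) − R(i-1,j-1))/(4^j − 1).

R(1,1) = -0.045719 + (-0.045719 − (-0.053441))/3 = -0.043145
R(2,1) = (4·(-0.044461) − (-0.045719)) / 3 = -0.044042
R(2,2) = -0.044042 + (-0.044042 − (-0.043145))/15 = -0.044102

-0.0441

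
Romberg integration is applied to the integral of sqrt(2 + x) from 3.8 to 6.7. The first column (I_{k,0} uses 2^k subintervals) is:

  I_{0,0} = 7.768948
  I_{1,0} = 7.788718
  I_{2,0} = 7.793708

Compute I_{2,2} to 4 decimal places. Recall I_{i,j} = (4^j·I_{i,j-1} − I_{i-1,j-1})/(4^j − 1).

Richardson extrapolation on the trapezoidal column (denominator 4−1=3):
I_{1,1} = 7.788718 + (7.788718 − 7.768948)/3 = 7.795308
I_{2,1} = 7.793708 + (7.793708 − 7.788718)/3 = 7.795371
I_{2,2} = (16·7.795371 − 7.795308) / 15 = 7.795375

7.7954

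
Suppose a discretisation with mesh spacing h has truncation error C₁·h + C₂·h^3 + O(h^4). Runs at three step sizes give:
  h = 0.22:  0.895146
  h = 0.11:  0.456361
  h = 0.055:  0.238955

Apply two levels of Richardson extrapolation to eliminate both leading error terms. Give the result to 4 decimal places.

0.0221

First eliminate the h term (factor 2^1 = 2):
  B₁ = (2·0.456361 − 0.895146)/1 = 0.017576
  B₂ = (2·0.238955 − 0.456361)/1 = 0.021549
Then eliminate the h^3 term (factor 2^3 = 8):
  (8·0.021549 − 0.017576)/7 = 0.022117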